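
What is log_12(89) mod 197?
41

Baby-step giant-step with step n = ⌈√197⌉ = 15.
Baby steps 12^j mod 197 (j:value) for j=0..14: 0:1, 1:12, 2:144, 3:152, 4:51, 5:21, 6:55, 7:69, 8:40, 9:86, 10:47, 11:170, 12:70, 13:52, 14:33.
Giant-step multiplier: 12^(-15) ≡ 12^(196-15) = 12^181 ≡ 99 (mod 197).
Giant steps γ_i = 89·99^i mod 197: γ_0=89, γ_1=143, γ_2=170 (in table at j=11).
x = i·n + j = 2·15 + 11 = 41.
Check: 12^41 ≡ 89 (mod 197).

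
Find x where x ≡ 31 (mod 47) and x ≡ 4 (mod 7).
172

Using Chinese Remainder Theorem:
M = 47 × 7 = 329
M1 = 7, M2 = 47
y1 = 7^(-1) mod 47 = 27
y2 = 47^(-1) mod 7 = 3
x = (31×7×27 + 4×47×3) mod 329 = 172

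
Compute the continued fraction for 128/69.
[1; 1, 5, 1, 9]

Euclidean algorithm steps:
128 = 1 × 69 + 59
69 = 1 × 59 + 10
59 = 5 × 10 + 9
10 = 1 × 9 + 1
9 = 9 × 1 + 0
Continued fraction: [1; 1, 5, 1, 9]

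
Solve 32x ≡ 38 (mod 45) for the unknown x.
x ≡ 4 (mod 45)

gcd(32, 45) = 1, which divides 38, so solutions exist.
Find 32^(-1) mod 45 by the extended Euclidean algorithm:
45 = 1 × 32 + 13  ⟹  13 = (1)·45 + (-1)·32
32 = 2 × 13 + 6  ⟹  6 = (-2)·45 + (3)·32
13 = 2 × 6 + 1  ⟹  1 = (5)·45 + (-7)·32
So (-7)·32 ≡ 1 (mod 45), i.e. 32^(-1) ≡ -7 ≡ 38 (mod 45).
x ≡ 38 × 38 = 1444 ≡ 4 (mod 45).
Check: 32 × 4 = 128 ≡ 38 (mod 45).
Unique solution: x ≡ 4 (mod 45)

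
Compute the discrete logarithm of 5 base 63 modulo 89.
74

Baby-step giant-step with step n = ⌈√89⌉ = 10.
Baby steps 63^j mod 89 (j:value) for j=0..9: 0:1, 1:63, 2:53, 3:46, 4:50, 5:35, 6:69, 7:75, 8:8, 9:59.
Giant-step multiplier: 63^(-10) ≡ 63^(88-10) = 63^78 ≡ 72 (mod 89).
Giant steps γ_i = 5·72^i mod 89: γ_0=5, γ_1=4, γ_2=21, γ_3=88, γ_4=17, γ_5=67, γ_6=18, γ_7=50 (in table at j=4).
x = i·n + j = 7·10 + 4 = 74.
Check: 63^74 ≡ 5 (mod 89).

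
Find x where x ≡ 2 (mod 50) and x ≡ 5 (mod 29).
1252

Using Chinese Remainder Theorem:
M = 50 × 29 = 1450
M1 = 29, M2 = 50
y1 = 29^(-1) mod 50 = 19
y2 = 50^(-1) mod 29 = 18
x = (2×29×19 + 5×50×18) mod 1450 = 1252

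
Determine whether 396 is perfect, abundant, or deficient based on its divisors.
abundant

Proper divisors of 396: sum = 1 + 2 + 3 + 4 + 6 + 9 + 11 + 12 + ... + 66 + 99 + 132 + 198 (17 divisors) = 696
Since 696 > 396, 396 is abundant.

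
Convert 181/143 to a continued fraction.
[1; 3, 1, 3, 4, 2]

Euclidean algorithm steps:
181 = 1 × 143 + 38
143 = 3 × 38 + 29
38 = 1 × 29 + 9
29 = 3 × 9 + 2
9 = 4 × 2 + 1
2 = 2 × 1 + 0
Continued fraction: [1; 3, 1, 3, 4, 2]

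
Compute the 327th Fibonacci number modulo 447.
352

Matrix identity: Q^n = [[F_(n+1), F_n], [F_n, F_(n-1)]] with Q = [[1,1],[1,0]].
n = 327 = 101000111₂. Square-and-multiply, entries mod 447:
Q^1 = [[1,1],[1,0]]
Q^2 = (Q^1)² = [[2,1],[1,1]]
Q^5 = (Q^2)²·Q = [[8,5],[5,3]]
Q^10 = (Q^5)² = [[89,55],[55,34]]
Q^20 = (Q^10)² = [[218,60],[60,158]]
Q^40 = (Q^20)² = [[166,210],[210,403]]
Q^81 = (Q^40)²·Q = [[277,136],[136,141]]
Q^163 = (Q^81)²·Q = [[93,14],[14,79]]
Q^327 = (Q^163)²·Q = [[78,352],[352,173]]
F_327 mod 447 = Q^327[0][1] = 352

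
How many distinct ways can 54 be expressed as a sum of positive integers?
386155

p(n) counts ways to write n as a sum of positive integers (order ignored).
Euler's pentagonal recurrence: p(k) = p(k-1) + p(k-2) - p(k-5) - p(k-7) + p(k-12) + p(k-15) - ... (offsets j(3j∓1)/2, signs ++--, p(0)=1, p(<0)=0).
DP table for k = 0..53: p(0)=1, p(1)=1, p(2)=2, p(3)=3, p(4)=5, p(5)=7, p(6)=11, p(7)=15, p(8)=22, p(9)=30, p(10)=42, p(11)=56, p(12)=77, p(13)=101, p(14)=135, p(15)=176, p(16)=231, p(17)=297, p(18)=385, p(19)=490, p(20)=627, p(21)=792, p(22)=1002, p(23)=1255, p(24)=1575, p(25)=1958, p(26)=2436, p(27)=3010, p(28)=3718, p(29)=4565, p(30)=5604, p(31)=6842, p(32)=8349, p(33)=10143, p(34)=12310, p(35)=14883, p(36)=17977, p(37)=21637, p(38)=26015, p(39)=31185, p(40)=37338, p(41)=44583, p(42)=53174, p(43)=63261, p(44)=75175, p(45)=89134, p(46)=105558, p(47)=124754, p(48)=147273, p(49)=173525, p(50)=204226, p(51)=239943, p(52)=281589, p(53)=329931.
Final step: p(54) = p(53) + p(52) - p(49) - p(47) + p(42) + p(39) - p(32) - p(28) + p(19) + p(14) - p(3)
= 329931 + 281589 - 173525 - 124754 + 53174 + 31185 - 8349 - 3718 + 490 + 135 - 3
= 386155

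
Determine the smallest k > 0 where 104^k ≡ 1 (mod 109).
54

109 is prime, so ord(104) divides φ(109) = 108.
Divisors of 108: 1, 2, 3, 4, 6, 9, 12, 18, 27, 36, 54, 108.
Repeated squaring: 104^1 ≡ 104, 104^2 ≡ 25, 104^4 ≡ 80, 104^8 ≡ 78, 104^16 ≡ 89, 104^32 ≡ 73, 104^64 ≡ 97 (mod 109).
Test 104^d mod 109 for each divisor d in increasing order:
104^1 ≡ 104
104^2 ≡ 25
104^3 = 104^2·104^1 ≡ 93
104^4 ≡ 80
104^6 = 104^4·104^2 ≡ 38
104^9 = 104^8·104^1 ≡ 46
104^12 = 104^8·104^4 ≡ 27
104^18 = 104^16·104^2 ≡ 45
104^27 = 104^16·104^8·104^2·104^1 ≡ 108
104^36 = 104^32·104^4 ≡ 63
104^54 = 104^32·104^16·104^4·104^2 ≡ 1  ← first divisor giving 1
The order is 54.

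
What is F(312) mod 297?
144

Matrix identity: Q^n = [[F_(n+1), F_n], [F_n, F_(n-1)]] with Q = [[1,1],[1,0]].
n = 312 = 100111000₂. Square-and-multiply, entries mod 297:
Q^1 = [[1,1],[1,0]]
Q^2 = (Q^1)² = [[2,1],[1,1]]
Q^4 = (Q^2)² = [[5,3],[3,2]]
Q^9 = (Q^4)²·Q = [[55,34],[34,21]]
Q^19 = (Q^9)²·Q = [[231,23],[23,208]]
Q^39 = (Q^19)²·Q = [[132,133],[133,296]]
Q^78 = (Q^39)² = [[67,197],[197,167]]
Q^156 = (Q^78)² = [[233,63],[63,170]]
Q^312 = (Q^156)² = [[46,144],[144,199]]
F_312 mod 297 = Q^312[0][1] = 144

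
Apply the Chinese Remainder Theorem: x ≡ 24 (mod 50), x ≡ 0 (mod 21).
924

Using Chinese Remainder Theorem:
M = 50 × 21 = 1050
M1 = 21, M2 = 50
y1 = 21^(-1) mod 50 = 31
y2 = 50^(-1) mod 21 = 8
x = (24×21×31 + 0×50×8) mod 1050 = 924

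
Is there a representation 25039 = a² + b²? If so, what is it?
Not possible

Factorization: 25039 = 7^3 × 73
By Fermat: n is sum of two squares iff every prime p ≡ 3 (mod 4) appears to even power.
Prime(s) ≡ 3 (mod 4) with odd exponent: [(7, 3)]
Therefore 25039 cannot be expressed as a² + b².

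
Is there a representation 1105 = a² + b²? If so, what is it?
4² + 33² (a=4, b=33)

Factorization: 1105 = 5 × 13 × 17
By Fermat: n is sum of two squares iff every prime p ≡ 3 (mod 4) appears to even power.
All primes ≡ 3 (mod 4) appear to even power.
Search a = 0, 1, 2, … for 1105 - a² a perfect square: first hit at a = 4: 1105 - 16 = 1089 = 33².
1105 = 4² + 33² = 16 + 1089 ✓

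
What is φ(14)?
6

14 = 2 × 7
φ(n) = n × ∏(1 - 1/p) for each prime p dividing n
φ(14) = 14 × (1 - 1/2) × (1 - 1/7) = 6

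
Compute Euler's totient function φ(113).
112

113 = 113
φ(n) = n × ∏(1 - 1/p) for each prime p dividing n
φ(113) = 113 × (1 - 1/113) = 112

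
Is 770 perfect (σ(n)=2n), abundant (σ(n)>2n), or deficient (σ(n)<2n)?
abundant

Proper divisors of 770: sum = 1 + 2 + 5 + 7 + 10 + 11 + 14 + 22 + 35 + 55 + 70 + 77 + 110 + 154 + 385 = 958
Since 958 > 770, 770 is abundant.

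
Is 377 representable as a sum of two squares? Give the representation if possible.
4² + 19² (a=4, b=19)

Factorization: 377 = 13 × 29
By Fermat: n is sum of two squares iff every prime p ≡ 3 (mod 4) appears to even power.
All primes ≡ 3 (mod 4) appear to even power.
Search a = 0, 1, 2, … for 377 - a² a perfect square: first hit at a = 4: 377 - 16 = 361 = 19².
377 = 4² + 19² = 16 + 361 ✓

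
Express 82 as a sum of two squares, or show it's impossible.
1² + 9² (a=1, b=9)

Factorization: 82 = 2 × 41
By Fermat: n is sum of two squares iff every prime p ≡ 3 (mod 4) appears to even power.
All primes ≡ 3 (mod 4) appear to even power.
Search a = 0, 1, 2, … for 82 - a² a perfect square: first hit at a = 1: 82 - 1 = 81 = 9².
82 = 1² + 9² = 1 + 81 ✓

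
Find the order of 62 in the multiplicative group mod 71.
70

71 is prime, so ord(62) divides φ(71) = 70.
Divisors of 70: 1, 2, 5, 7, 10, 14, 35, 70.
Repeated squaring: 62^1 ≡ 62, 62^2 ≡ 10, 62^4 ≡ 29, 62^8 ≡ 60, 62^16 ≡ 50, 62^32 ≡ 15, 62^64 ≡ 12 (mod 71).
Test 62^d mod 71 for each divisor d in increasing order:
62^1 ≡ 62
62^2 ≡ 10
62^5 = 62^4·62^1 ≡ 23
62^7 = 62^4·62^2·62^1 ≡ 17
62^10 = 62^8·62^2 ≡ 32
62^14 = 62^8·62^4·62^2 ≡ 5
62^35 = 62^32·62^2·62^1 ≡ 70
62^70 = 62^64·62^4·62^2 ≡ 1  ← first divisor giving 1
The order is 70.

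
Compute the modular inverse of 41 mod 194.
71

gcd(41, 194) = 1, so the inverse exists.
Extended Euclidean algorithm on (194, 41):
194 = 4 × 41 + 30  ⟹  30 = (1)·194 + (-4)·41
41 = 1 × 30 + 11  ⟹  11 = (-1)·194 + (5)·41
30 = 2 × 11 + 8  ⟹  8 = (3)·194 + (-14)·41
11 = 1 × 8 + 3  ⟹  3 = (-4)·194 + (19)·41
8 = 2 × 3 + 2  ⟹  2 = (11)·194 + (-52)·41
3 = 1 × 2 + 1  ⟹  1 = (-15)·194 + (71)·41
So (71)·41 ≡ 1 (mod 194), i.e. 41^(-1) ≡ 71 (mod 194).
Check: 41 × 71 = 2911 ≡ 1 (mod 194)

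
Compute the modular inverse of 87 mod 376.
255

gcd(87, 376) = 1, so the inverse exists.
Extended Euclidean algorithm on (376, 87):
376 = 4 × 87 + 28  ⟹  28 = (1)·376 + (-4)·87
87 = 3 × 28 + 3  ⟹  3 = (-3)·376 + (13)·87
28 = 9 × 3 + 1  ⟹  1 = (28)·376 + (-121)·87
So (-121)·87 ≡ 1 (mod 376), i.e. 87^(-1) ≡ -121 ≡ 255 (mod 376).
Check: 87 × 255 = 22185 ≡ 1 (mod 376)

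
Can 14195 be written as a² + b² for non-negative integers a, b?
Not possible

Factorization: 14195 = 5 × 17 × 167
By Fermat: n is sum of two squares iff every prime p ≡ 3 (mod 4) appears to even power.
Prime(s) ≡ 3 (mod 4) with odd exponent: [(167, 1)]
Therefore 14195 cannot be expressed as a² + b².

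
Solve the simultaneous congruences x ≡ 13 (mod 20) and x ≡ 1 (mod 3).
13

Using Chinese Remainder Theorem:
M = 20 × 3 = 60
M1 = 3, M2 = 20
y1 = 3^(-1) mod 20 = 7
y2 = 20^(-1) mod 3 = 2
x = (13×3×7 + 1×20×2) mod 60 = 13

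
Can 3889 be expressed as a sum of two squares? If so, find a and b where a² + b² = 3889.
17² + 60² (a=17, b=60)

Factorization: 3889 = 3889
By Fermat: n is sum of two squares iff every prime p ≡ 3 (mod 4) appears to even power.
All primes ≡ 3 (mod 4) appear to even power.
Search a = 0, 1, 2, … for 3889 - a² a perfect square: first hit at a = 17: 3889 - 289 = 3600 = 60².
3889 = 17² + 60² = 289 + 3600 ✓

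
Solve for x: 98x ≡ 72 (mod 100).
x ≡ 14 (mod 50)

gcd(98, 100) = 2, which divides 72, so solutions exist.
Divide through by 2: 49x ≡ 36 (mod 50).
Find 49^(-1) mod 50 by the extended Euclidean algorithm:
50 = 1 × 49 + 1  ⟹  1 = (1)·50 + (-1)·49
So (-1)·49 ≡ 1 (mod 50), i.e. 49^(-1) ≡ -1 ≡ 49 (mod 50).
x ≡ 49 × 36 = 1764 ≡ 14 (mod 50).
Check: 98 × 14 = 1372 ≡ 72 (mod 100).
x ≡ 14 (mod 50), giving 2 solutions mod 100.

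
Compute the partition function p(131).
5964539504

p(n) counts ways to write n as a sum of positive integers (order ignored).
Euler's pentagonal recurrence: p(k) = p(k-1) + p(k-2) - p(k-5) - p(k-7) + p(k-12) + p(k-15) - ... (offsets j(3j∓1)/2, signs ++--, p(0)=1, p(<0)=0).
DP table for k = 0..130: p(0)=1, p(1)=1, p(2)=2, p(3)=3, p(4)=5, p(5)=7, p(6)=11, p(7)=15, p(8)=22, p(9)=30, p(10)=42, p(11)=56, p(12)=77, p(13)=101, p(14)=135, p(15)=176, p(16)=231, p(17)=297, p(18)=385, p(19)=490, p(20)=627, p(21)=792, p(22)=1002, p(23)=1255, p(24)=1575, p(25)=1958, p(26)=2436, p(27)=3010, p(28)=3718, p(29)=4565, p(30)=5604, p(31)=6842, p(32)=8349, p(33)=10143, p(34)=12310, p(35)=14883, p(36)=17977, p(37)=21637, p(38)=26015, p(39)=31185, p(40)=37338, p(41)=44583, p(42)=53174, p(43)=63261, p(44)=75175, p(45)=89134, p(46)=105558, p(47)=124754, p(48)=147273, p(49)=173525, p(50)=204226, p(51)=239943, p(52)=281589, p(53)=329931, p(54)=386155, p(55)=451276, p(56)=526823, p(57)=614154, p(58)=715220, p(59)=831820, p(60)=966467, p(61)=1121505, p(62)=1300156, p(63)=1505499, p(64)=1741630, p(65)=2012558, p(66)=2323520, p(67)=2679689, p(68)=3087735, p(69)=3554345, p(70)=4087968, p(71)=4697205, p(72)=5392783, p(73)=6185689, p(74)=7089500, p(75)=8118264, p(76)=9289091, p(77)=10619863, p(78)=12132164, p(79)=13848650, p(80)=15796476, p(81)=18004327, p(82)=20506255, p(83)=23338469, p(84)=26543660, p(85)=30167357, p(86)=34262962, p(87)=38887673, p(88)=44108109, p(89)=49995925, p(90)=56634173, p(91)=64112359, p(92)=72533807, p(93)=82010177, p(94)=92669720, p(95)=104651419, p(96)=118114304, p(97)=133230930, p(98)=150198136, p(99)=169229875, p(100)=190569292, p(101)=214481126, p(102)=241265379, p(103)=271248950, p(104)=304801365, p(105)=342325709, p(106)=384276336, p(107)=431149389, p(108)=483502844, p(109)=541946240, p(110)=607163746, p(111)=679903203, p(112)=761002156, p(113)=851376628, p(114)=952050665, p(115)=1064144451, p(116)=1188908248, p(117)=1327710076, p(118)=1482074143, p(119)=1653668665, p(120)=1844349560, p(121)=2056148051, p(122)=2291320912, p(123)=2552338241, p(124)=2841940500, p(125)=3163127352, p(126)=3519222692, p(127)=3913864295, p(128)=4351078600, p(129)=4835271870, p(130)=5371315400.
Final step: p(131) = p(130) + p(129) - p(126) - p(124) + p(119) + p(116) - p(109) - p(105) + p(96) + p(91) - p(80) - p(74) + p(61) + p(54) - p(39) - p(31) + p(14) + p(5)
= 5371315400 + 4835271870 - 3519222692 - 2841940500 + 1653668665 + 1188908248 - 541946240 - 342325709 + 118114304 + 64112359 - 15796476 - 7089500 + 1121505 + 386155 - 31185 - 6842 + 135 + 7
= 5964539504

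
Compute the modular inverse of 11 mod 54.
5

gcd(11, 54) = 1, so the inverse exists.
Extended Euclidean algorithm on (54, 11):
54 = 4 × 11 + 10  ⟹  10 = (1)·54 + (-4)·11
11 = 1 × 10 + 1  ⟹  1 = (-1)·54 + (5)·11
So (5)·11 ≡ 1 (mod 54), i.e. 11^(-1) ≡ 5 (mod 54).
Check: 11 × 5 = 55 ≡ 1 (mod 54)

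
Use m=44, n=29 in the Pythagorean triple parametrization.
(1095, 2552, 2777)

Euclid's formula: a = m² - n², b = 2mn, c = m² + n²
m = 44, n = 29
a = 44² - 29² = 1936 - 841 = 1095
b = 2 × 44 × 29 = 2552
c = 44² + 29² = 1936 + 841 = 2777
Verification: 1095² + 2552² = 1199025 + 6512704 = 7711729 = 2777² ✓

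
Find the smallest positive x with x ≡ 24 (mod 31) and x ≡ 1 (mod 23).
24

Using Chinese Remainder Theorem:
M = 31 × 23 = 713
M1 = 23, M2 = 31
y1 = 23^(-1) mod 31 = 27
y2 = 31^(-1) mod 23 = 3
x = (24×23×27 + 1×31×3) mod 713 = 24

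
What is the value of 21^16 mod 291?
159

Repeated squaring. Binary of 16 = 10000.
21^1 ≡ 21 (mod 291); 21^2 ≡ 150 (mod 291); 21^4 ≡ 93 (mod 291); 21^8 ≡ 210 (mod 291); 21^16 ≡ 159 (mod 291)
21^16 = 21^16 ≡ 159 (mod 291)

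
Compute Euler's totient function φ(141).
92

141 = 3 × 47
φ(n) = n × ∏(1 - 1/p) for each prime p dividing n
φ(141) = 141 × (1 - 1/3) × (1 - 1/47) = 92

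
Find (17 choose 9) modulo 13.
0

Using Lucas' theorem:
Write n=17 and k=9 in base 13:
n in base 13: [1, 4]
k in base 13: [0, 9]
C(17,9) mod 13 = ∏ C(n_i, k_i) mod 13
Digit binomials (mod 13): C(1,0) = 1; C(4,9) = 0 (k_i > n_i)
Product: 1 × 0 = 0 ≡ 0 (mod 13)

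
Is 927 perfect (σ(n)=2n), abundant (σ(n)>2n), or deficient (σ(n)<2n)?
deficient

Proper divisors of 927: sum = 1 + 3 + 9 + 103 + 309 = 425
Since 425 < 927, 927 is deficient.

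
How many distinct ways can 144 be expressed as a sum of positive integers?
22540654445

p(n) counts ways to write n as a sum of positive integers (order ignored).
Euler's pentagonal recurrence: p(k) = p(k-1) + p(k-2) - p(k-5) - p(k-7) + p(k-12) + p(k-15) - ... (offsets j(3j∓1)/2, signs ++--, p(0)=1, p(<0)=0).
DP table for k = 0..143: p(0)=1, p(1)=1, p(2)=2, p(3)=3, p(4)=5, p(5)=7, p(6)=11, p(7)=15, p(8)=22, p(9)=30, p(10)=42, p(11)=56, p(12)=77, p(13)=101, p(14)=135, p(15)=176, p(16)=231, p(17)=297, p(18)=385, p(19)=490, p(20)=627, p(21)=792, p(22)=1002, p(23)=1255, p(24)=1575, p(25)=1958, p(26)=2436, p(27)=3010, p(28)=3718, p(29)=4565, p(30)=5604, p(31)=6842, p(32)=8349, p(33)=10143, p(34)=12310, p(35)=14883, p(36)=17977, p(37)=21637, p(38)=26015, p(39)=31185, p(40)=37338, p(41)=44583, p(42)=53174, p(43)=63261, p(44)=75175, p(45)=89134, p(46)=105558, p(47)=124754, p(48)=147273, p(49)=173525, p(50)=204226, p(51)=239943, p(52)=281589, p(53)=329931, p(54)=386155, p(55)=451276, p(56)=526823, p(57)=614154, p(58)=715220, p(59)=831820, p(60)=966467, p(61)=1121505, p(62)=1300156, p(63)=1505499, p(64)=1741630, p(65)=2012558, p(66)=2323520, p(67)=2679689, p(68)=3087735, p(69)=3554345, p(70)=4087968, p(71)=4697205, p(72)=5392783, p(73)=6185689, p(74)=7089500, p(75)=8118264, p(76)=9289091, p(77)=10619863, p(78)=12132164, p(79)=13848650, p(80)=15796476, p(81)=18004327, p(82)=20506255, p(83)=23338469, p(84)=26543660, p(85)=30167357, p(86)=34262962, p(87)=38887673, p(88)=44108109, p(89)=49995925, p(90)=56634173, p(91)=64112359, p(92)=72533807, p(93)=82010177, p(94)=92669720, p(95)=104651419, p(96)=118114304, p(97)=133230930, p(98)=150198136, p(99)=169229875, p(100)=190569292, p(101)=214481126, p(102)=241265379, p(103)=271248950, p(104)=304801365, p(105)=342325709, p(106)=384276336, p(107)=431149389, p(108)=483502844, p(109)=541946240, p(110)=607163746, p(111)=679903203, p(112)=761002156, p(113)=851376628, p(114)=952050665, p(115)=1064144451, p(116)=1188908248, p(117)=1327710076, p(118)=1482074143, p(119)=1653668665, p(120)=1844349560, p(121)=2056148051, p(122)=2291320912, p(123)=2552338241, p(124)=2841940500, p(125)=3163127352, p(126)=3519222692, p(127)=3913864295, p(128)=4351078600, p(129)=4835271870, p(130)=5371315400, p(131)=5964539504, p(132)=6620830889, p(133)=7346629512, p(134)=8149040695, p(135)=9035836076, p(136)=10015581680, p(137)=11097645016, p(138)=12292341831, p(139)=13610949895, p(140)=15065878135, p(141)=16670689208, p(142)=18440293320, p(143)=20390982757.
Final step: p(144) = p(143) + p(142) - p(139) - p(137) + p(132) + p(129) - p(122) - p(118) + p(109) + p(104) - p(93) - p(87) + p(74) + p(67) - p(52) - p(44) + p(27) + p(18)
= 20390982757 + 18440293320 - 13610949895 - 11097645016 + 6620830889 + 4835271870 - 2291320912 - 1482074143 + 541946240 + 304801365 - 82010177 - 38887673 + 7089500 + 2679689 - 281589 - 75175 + 3010 + 385
= 22540654445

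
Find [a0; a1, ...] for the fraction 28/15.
[1; 1, 6, 2]

Euclidean algorithm steps:
28 = 1 × 15 + 13
15 = 1 × 13 + 2
13 = 6 × 2 + 1
2 = 2 × 1 + 0
Continued fraction: [1; 1, 6, 2]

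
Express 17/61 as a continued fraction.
[0; 3, 1, 1, 2, 3]

Euclidean algorithm steps:
17 = 0 × 61 + 17
61 = 3 × 17 + 10
17 = 1 × 10 + 7
10 = 1 × 7 + 3
7 = 2 × 3 + 1
3 = 3 × 1 + 0
Continued fraction: [0; 3, 1, 1, 2, 3]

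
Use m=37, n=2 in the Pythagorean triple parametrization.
(1365, 148, 1373)

Euclid's formula: a = m² - n², b = 2mn, c = m² + n²
m = 37, n = 2
a = 37² - 2² = 1369 - 4 = 1365
b = 2 × 37 × 2 = 148
c = 37² + 2² = 1369 + 4 = 1373
Verification: 1365² + 148² = 1863225 + 21904 = 1885129 = 1373² ✓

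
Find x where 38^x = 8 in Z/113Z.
76

Baby-step giant-step with step n = ⌈√113⌉ = 11.
Baby steps 38^j mod 113 (j:value) for j=0..10: 0:1, 1:38, 2:88, 3:67, 4:60, 5:20, 6:82, 7:65, 8:97, 9:70, 10:61.
Giant-step multiplier: 38^(-11) ≡ 38^(112-11) = 38^101 ≡ 76 (mod 113).
Giant steps γ_i = 8·76^i mod 113: γ_0=8, γ_1=43, γ_2=104, γ_3=107, γ_4=109, γ_5=35, γ_6=61 (in table at j=10).
x = i·n + j = 6·11 + 10 = 76.
Check: 38^76 ≡ 8 (mod 113).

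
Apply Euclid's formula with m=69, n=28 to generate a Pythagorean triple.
(3977, 3864, 5545)

Euclid's formula: a = m² - n², b = 2mn, c = m² + n²
m = 69, n = 28
a = 69² - 28² = 4761 - 784 = 3977
b = 2 × 69 × 28 = 3864
c = 69² + 28² = 4761 + 784 = 5545
Verification: 3977² + 3864² = 15816529 + 14930496 = 30747025 = 5545² ✓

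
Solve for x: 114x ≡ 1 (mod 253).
91

gcd(114, 253) = 1, so the inverse exists.
Extended Euclidean algorithm on (253, 114):
253 = 2 × 114 + 25  ⟹  25 = (1)·253 + (-2)·114
114 = 4 × 25 + 14  ⟹  14 = (-4)·253 + (9)·114
25 = 1 × 14 + 11  ⟹  11 = (5)·253 + (-11)·114
14 = 1 × 11 + 3  ⟹  3 = (-9)·253 + (20)·114
11 = 3 × 3 + 2  ⟹  2 = (32)·253 + (-71)·114
3 = 1 × 2 + 1  ⟹  1 = (-41)·253 + (91)·114
So (91)·114 ≡ 1 (mod 253), i.e. 114^(-1) ≡ 91 (mod 253).
Check: 114 × 91 = 10374 ≡ 1 (mod 253)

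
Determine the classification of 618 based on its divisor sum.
abundant

Proper divisors of 618: sum = 1 + 2 + 3 + 6 + 103 + 206 + 309 = 630
Since 630 > 618, 618 is abundant.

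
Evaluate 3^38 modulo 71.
27

Repeated squaring. Binary of 38 = 100110.
3^1 ≡ 3 (mod 71); 3^2 ≡ 9 (mod 71); 3^4 ≡ 10 (mod 71); 3^8 ≡ 29 (mod 71); 3^16 ≡ 60 (mod 71); 3^32 ≡ 50 (mod 71)
3^38 = 3^2 × 3^4 × 3^32 ≡ 27 (mod 71)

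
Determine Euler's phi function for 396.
120

396 = 2^2 × 3^2 × 11
φ(n) = n × ∏(1 - 1/p) for each prime p dividing n
φ(396) = 396 × (1 - 1/2) × (1 - 1/3) × (1 - 1/11) = 120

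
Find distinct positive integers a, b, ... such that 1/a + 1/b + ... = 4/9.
1/3 + 1/9

Greedy algorithm:
4/9: ceiling(9/4) = 3, use 1/3
1/9: ceiling(9/1) = 9, use 1/9
Result: 4/9 = 1/3 + 1/9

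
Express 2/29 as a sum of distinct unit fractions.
1/15 + 1/435

Greedy algorithm:
2/29: ceiling(29/2) = 15, use 1/15
1/435: ceiling(435/1) = 435, use 1/435
Result: 2/29 = 1/15 + 1/435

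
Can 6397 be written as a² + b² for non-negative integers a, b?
54² + 59² (a=54, b=59)

Factorization: 6397 = 6397
By Fermat: n is sum of two squares iff every prime p ≡ 3 (mod 4) appears to even power.
All primes ≡ 3 (mod 4) appear to even power.
Search a = 0, 1, 2, … for 6397 - a² a perfect square: first hit at a = 54: 6397 - 2916 = 3481 = 59².
6397 = 54² + 59² = 2916 + 3481 ✓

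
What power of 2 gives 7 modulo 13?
11

Baby-step giant-step with step n = ⌈√13⌉ = 4.
Baby steps 2^j mod 13 (j:value) for j=0..3: 0:1, 1:2, 2:4, 3:8.
Giant-step multiplier: 2^(-4) ≡ 2^(12-4) = 2^8 ≡ 9 (mod 13).
Giant steps γ_i = 7·9^i mod 13: γ_0=7, γ_1=11, γ_2=8 (in table at j=3).
x = i·n + j = 2·4 + 3 = 11.
Check: 2^11 ≡ 7 (mod 13).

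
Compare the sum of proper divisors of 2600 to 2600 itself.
abundant

Proper divisors of 2600: sum = 1 + 2 + 4 + 5 + 8 + 10 + 13 + 20 + ... + 325 + 520 + 650 + 1300 (23 divisors) = 3910
Since 3910 > 2600, 2600 is abundant.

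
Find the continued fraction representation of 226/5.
[45; 5]

Euclidean algorithm steps:
226 = 45 × 5 + 1
5 = 5 × 1 + 0
Continued fraction: [45; 5]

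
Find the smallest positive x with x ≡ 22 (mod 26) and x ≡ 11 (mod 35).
256

Using Chinese Remainder Theorem:
M = 26 × 35 = 910
M1 = 35, M2 = 26
y1 = 35^(-1) mod 26 = 3
y2 = 26^(-1) mod 35 = 31
x = (22×35×3 + 11×26×31) mod 910 = 256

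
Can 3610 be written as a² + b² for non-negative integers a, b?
19² + 57² (a=19, b=57)

Factorization: 3610 = 2 × 5 × 19^2
By Fermat: n is sum of two squares iff every prime p ≡ 3 (mod 4) appears to even power.
All primes ≡ 3 (mod 4) appear to even power.
Search a = 0, 1, 2, … for 3610 - a² a perfect square: first hit at a = 19: 3610 - 361 = 3249 = 57².
3610 = 19² + 57² = 361 + 3249 ✓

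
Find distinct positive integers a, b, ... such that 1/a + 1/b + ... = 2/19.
1/10 + 1/190

Greedy algorithm:
2/19: ceiling(19/2) = 10, use 1/10
1/190: ceiling(190/1) = 190, use 1/190
Result: 2/19 = 1/10 + 1/190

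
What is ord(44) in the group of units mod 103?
102

103 is prime, so ord(44) divides φ(103) = 102.
Divisors of 102: 1, 2, 3, 6, 17, 34, 51, 102.
Repeated squaring: 44^1 ≡ 44, 44^2 ≡ 82, 44^4 ≡ 29, 44^8 ≡ 17, 44^16 ≡ 83, 44^32 ≡ 91, 44^64 ≡ 41 (mod 103).
Test 44^d mod 103 for each divisor d in increasing order:
44^1 ≡ 44
44^2 ≡ 82
44^3 = 44^2·44^1 ≡ 3
44^6 = 44^4·44^2 ≡ 9
44^17 = 44^16·44^1 ≡ 47
44^34 = 44^32·44^2 ≡ 46
44^51 = 44^32·44^16·44^2·44^1 ≡ 102
44^102 = 44^64·44^32·44^4·44^2 ≡ 1  ← first divisor giving 1
The order is 102.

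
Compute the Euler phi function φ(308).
120

308 = 2^2 × 7 × 11
φ(n) = n × ∏(1 - 1/p) for each prime p dividing n
φ(308) = 308 × (1 - 1/2) × (1 - 1/7) × (1 - 1/11) = 120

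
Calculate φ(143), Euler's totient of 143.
120

143 = 11 × 13
φ(n) = n × ∏(1 - 1/p) for each prime p dividing n
φ(143) = 143 × (1 - 1/11) × (1 - 1/13) = 120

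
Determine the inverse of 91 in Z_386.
263

gcd(91, 386) = 1, so the inverse exists.
Extended Euclidean algorithm on (386, 91):
386 = 4 × 91 + 22  ⟹  22 = (1)·386 + (-4)·91
91 = 4 × 22 + 3  ⟹  3 = (-4)·386 + (17)·91
22 = 7 × 3 + 1  ⟹  1 = (29)·386 + (-123)·91
So (-123)·91 ≡ 1 (mod 386), i.e. 91^(-1) ≡ -123 ≡ 263 (mod 386).
Check: 91 × 263 = 23933 ≡ 1 (mod 386)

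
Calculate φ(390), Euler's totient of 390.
96

390 = 2 × 3 × 5 × 13
φ(n) = n × ∏(1 - 1/p) for each prime p dividing n
φ(390) = 390 × (1 - 1/2) × (1 - 1/3) × (1 - 1/5) × (1 - 1/13) = 96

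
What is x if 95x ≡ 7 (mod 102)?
x ≡ 101 (mod 102)

gcd(95, 102) = 1, which divides 7, so solutions exist.
Find 95^(-1) mod 102 by the extended Euclidean algorithm:
102 = 1 × 95 + 7  ⟹  7 = (1)·102 + (-1)·95
95 = 13 × 7 + 4  ⟹  4 = (-13)·102 + (14)·95
7 = 1 × 4 + 3  ⟹  3 = (14)·102 + (-15)·95
4 = 1 × 3 + 1  ⟹  1 = (-27)·102 + (29)·95
So (29)·95 ≡ 1 (mod 102), i.e. 95^(-1) ≡ 29 (mod 102).
x ≡ 29 × 7 = 203 ≡ 101 (mod 102).
Check: 95 × 101 = 9595 ≡ 7 (mod 102).
Unique solution: x ≡ 101 (mod 102)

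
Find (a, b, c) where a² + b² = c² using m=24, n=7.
(527, 336, 625)

Euclid's formula: a = m² - n², b = 2mn, c = m² + n²
m = 24, n = 7
a = 24² - 7² = 576 - 49 = 527
b = 2 × 24 × 7 = 336
c = 24² + 7² = 576 + 49 = 625
Verification: 527² + 336² = 277729 + 112896 = 390625 = 625² ✓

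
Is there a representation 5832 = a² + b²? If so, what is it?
54² + 54² (a=54, b=54)

Factorization: 5832 = 2^3 × 3^6
By Fermat: n is sum of two squares iff every prime p ≡ 3 (mod 4) appears to even power.
All primes ≡ 3 (mod 4) appear to even power.
Search a = 0, 1, 2, … for 5832 - a² a perfect square: first hit at a = 54: 5832 - 2916 = 2916 = 54².
5832 = 54² + 54² = 2916 + 2916 ✓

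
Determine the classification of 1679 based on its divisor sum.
deficient

Proper divisors of 1679: sum = 1 + 23 + 73 = 97
Since 97 < 1679, 1679 is deficient.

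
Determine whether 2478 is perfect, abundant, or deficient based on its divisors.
abundant

Proper divisors of 2478: sum = 1 + 2 + 3 + 6 + 7 + 14 + 21 + 42 + 59 + 118 + 177 + 354 + 413 + 826 + 1239 = 3282
Since 3282 > 2478, 2478 is abundant.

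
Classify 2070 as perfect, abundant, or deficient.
abundant

Proper divisors of 2070: sum = 1 + 2 + 3 + 5 + 6 + 9 + 10 + 15 + ... + 345 + 414 + 690 + 1035 (23 divisors) = 3546
Since 3546 > 2070, 2070 is abundant.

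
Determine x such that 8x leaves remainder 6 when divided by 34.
x ≡ 5 (mod 17)

gcd(8, 34) = 2, which divides 6, so solutions exist.
Divide through by 2: 4x ≡ 3 (mod 17).
Find 4^(-1) mod 17 by the extended Euclidean algorithm:
17 = 4 × 4 + 1  ⟹  1 = (1)·17 + (-4)·4
So (-4)·4 ≡ 1 (mod 17), i.e. 4^(-1) ≡ -4 ≡ 13 (mod 17).
x ≡ 13 × 3 = 39 ≡ 5 (mod 17).
Check: 8 × 5 = 40 ≡ 6 (mod 34).
x ≡ 5 (mod 17), giving 2 solutions mod 34.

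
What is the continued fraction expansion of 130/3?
[43; 3]

Euclidean algorithm steps:
130 = 43 × 3 + 1
3 = 3 × 1 + 0
Continued fraction: [43; 3]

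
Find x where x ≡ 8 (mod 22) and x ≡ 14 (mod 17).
184

Using Chinese Remainder Theorem:
M = 22 × 17 = 374
M1 = 17, M2 = 22
y1 = 17^(-1) mod 22 = 13
y2 = 22^(-1) mod 17 = 7
x = (8×17×13 + 14×22×7) mod 374 = 184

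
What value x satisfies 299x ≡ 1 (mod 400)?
99

gcd(299, 400) = 1, so the inverse exists.
Extended Euclidean algorithm on (400, 299):
400 = 1 × 299 + 101  ⟹  101 = (1)·400 + (-1)·299
299 = 2 × 101 + 97  ⟹  97 = (-2)·400 + (3)·299
101 = 1 × 97 + 4  ⟹  4 = (3)·400 + (-4)·299
97 = 24 × 4 + 1  ⟹  1 = (-74)·400 + (99)·299
So (99)·299 ≡ 1 (mod 400), i.e. 299^(-1) ≡ 99 (mod 400).
Check: 299 × 99 = 29601 ≡ 1 (mod 400)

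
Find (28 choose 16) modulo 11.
1

Using Lucas' theorem:
Write n=28 and k=16 in base 11:
n in base 11: [2, 6]
k in base 11: [1, 5]
C(28,16) mod 11 = ∏ C(n_i, k_i) mod 11
Digit binomials (mod 11): C(2,1) = 2; C(6,5) = 6
Product: 2 × 6 = 12 ≡ 1 (mod 11)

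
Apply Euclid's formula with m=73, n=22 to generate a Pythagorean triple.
(4845, 3212, 5813)

Euclid's formula: a = m² - n², b = 2mn, c = m² + n²
m = 73, n = 22
a = 73² - 22² = 5329 - 484 = 4845
b = 2 × 73 × 22 = 3212
c = 73² + 22² = 5329 + 484 = 5813
Verification: 4845² + 3212² = 23474025 + 10316944 = 33790969 = 5813² ✓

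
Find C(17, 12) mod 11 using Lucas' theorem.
6

Using Lucas' theorem:
Write n=17 and k=12 in base 11:
n in base 11: [1, 6]
k in base 11: [1, 1]
C(17,12) mod 11 = ∏ C(n_i, k_i) mod 11
Digit binomials (mod 11): C(1,1) = 1; C(6,1) = 6
Product: 1 × 6 = 6 ≡ 6 (mod 11)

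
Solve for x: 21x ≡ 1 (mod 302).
187

gcd(21, 302) = 1, so the inverse exists.
Extended Euclidean algorithm on (302, 21):
302 = 14 × 21 + 8  ⟹  8 = (1)·302 + (-14)·21
21 = 2 × 8 + 5  ⟹  5 = (-2)·302 + (29)·21
8 = 1 × 5 + 3  ⟹  3 = (3)·302 + (-43)·21
5 = 1 × 3 + 2  ⟹  2 = (-5)·302 + (72)·21
3 = 1 × 2 + 1  ⟹  1 = (8)·302 + (-115)·21
So (-115)·21 ≡ 1 (mod 302), i.e. 21^(-1) ≡ -115 ≡ 187 (mod 302).
Check: 21 × 187 = 3927 ≡ 1 (mod 302)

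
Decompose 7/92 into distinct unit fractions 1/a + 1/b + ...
1/14 + 1/215 + 1/138460

Greedy algorithm:
7/92: ceiling(92/7) = 14, use 1/14
3/644: ceiling(644/3) = 215, use 1/215
1/138460: ceiling(138460/1) = 138460, use 1/138460
Result: 7/92 = 1/14 + 1/215 + 1/138460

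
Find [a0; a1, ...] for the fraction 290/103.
[2; 1, 4, 2, 2, 1, 2]

Euclidean algorithm steps:
290 = 2 × 103 + 84
103 = 1 × 84 + 19
84 = 4 × 19 + 8
19 = 2 × 8 + 3
8 = 2 × 3 + 2
3 = 1 × 2 + 1
2 = 2 × 1 + 0
Continued fraction: [2; 1, 4, 2, 2, 1, 2]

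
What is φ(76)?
36

76 = 2^2 × 19
φ(n) = n × ∏(1 - 1/p) for each prime p dividing n
φ(76) = 76 × (1 - 1/2) × (1 - 1/19) = 36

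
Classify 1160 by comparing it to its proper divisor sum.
abundant

Proper divisors of 1160: sum = 1 + 2 + 4 + 5 + 8 + 10 + 20 + 29 + 40 + 58 + 116 + 145 + 232 + 290 + 580 = 1540
Since 1540 > 1160, 1160 is abundant.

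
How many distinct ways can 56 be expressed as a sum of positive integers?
526823

p(n) counts ways to write n as a sum of positive integers (order ignored).
Euler's pentagonal recurrence: p(k) = p(k-1) + p(k-2) - p(k-5) - p(k-7) + p(k-12) + p(k-15) - ... (offsets j(3j∓1)/2, signs ++--, p(0)=1, p(<0)=0).
DP table for k = 0..55: p(0)=1, p(1)=1, p(2)=2, p(3)=3, p(4)=5, p(5)=7, p(6)=11, p(7)=15, p(8)=22, p(9)=30, p(10)=42, p(11)=56, p(12)=77, p(13)=101, p(14)=135, p(15)=176, p(16)=231, p(17)=297, p(18)=385, p(19)=490, p(20)=627, p(21)=792, p(22)=1002, p(23)=1255, p(24)=1575, p(25)=1958, p(26)=2436, p(27)=3010, p(28)=3718, p(29)=4565, p(30)=5604, p(31)=6842, p(32)=8349, p(33)=10143, p(34)=12310, p(35)=14883, p(36)=17977, p(37)=21637, p(38)=26015, p(39)=31185, p(40)=37338, p(41)=44583, p(42)=53174, p(43)=63261, p(44)=75175, p(45)=89134, p(46)=105558, p(47)=124754, p(48)=147273, p(49)=173525, p(50)=204226, p(51)=239943, p(52)=281589, p(53)=329931, p(54)=386155, p(55)=451276.
Final step: p(56) = p(55) + p(54) - p(51) - p(49) + p(44) + p(41) - p(34) - p(30) + p(21) + p(16) - p(5)
= 451276 + 386155 - 239943 - 173525 + 75175 + 44583 - 12310 - 5604 + 792 + 231 - 7
= 526823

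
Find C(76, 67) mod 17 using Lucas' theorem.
0

Using Lucas' theorem:
Write n=76 and k=67 in base 17:
n in base 17: [4, 8]
k in base 17: [3, 16]
C(76,67) mod 17 = ∏ C(n_i, k_i) mod 17
Digit binomials (mod 17): C(4,3) = 4; C(8,16) = 0 (k_i > n_i)
Product: 4 × 0 = 0 ≡ 0 (mod 17)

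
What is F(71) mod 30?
19

Matrix identity: Q^n = [[F_(n+1), F_n], [F_n, F_(n-1)]] with Q = [[1,1],[1,0]].
n = 71 = 1000111₂. Square-and-multiply, entries mod 30:
Q^1 = [[1,1],[1,0]]
Q^2 = (Q^1)² = [[2,1],[1,1]]
Q^4 = (Q^2)² = [[5,3],[3,2]]
Q^8 = (Q^4)² = [[4,21],[21,13]]
Q^17 = (Q^8)²·Q = [[4,7],[7,27]]
Q^35 = (Q^17)²·Q = [[12,5],[5,7]]
Q^71 = (Q^35)²·Q = [[24,19],[19,5]]
F_71 mod 30 = Q^71[0][1] = 19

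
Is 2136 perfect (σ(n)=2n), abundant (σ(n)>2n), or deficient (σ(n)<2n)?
abundant

Proper divisors of 2136: sum = 1 + 2 + 3 + 4 + 6 + 8 + 12 + 24 + 89 + 178 + 267 + 356 + 534 + 712 + 1068 = 3264
Since 3264 > 2136, 2136 is abundant.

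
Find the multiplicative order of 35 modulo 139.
69

139 is prime, so ord(35) divides φ(139) = 138.
Divisors of 138: 1, 2, 3, 6, 23, 46, 69, 138.
Repeated squaring: 35^1 ≡ 35, 35^2 ≡ 113, 35^4 ≡ 120, 35^8 ≡ 83, 35^16 ≡ 78, 35^32 ≡ 107, 35^64 ≡ 51, 35^128 ≡ 99 (mod 139).
Test 35^d mod 139 for each divisor d in increasing order:
35^1 ≡ 35
35^2 ≡ 113
35^3 = 35^2·35^1 ≡ 63
35^6 = 35^4·35^2 ≡ 77
35^23 = 35^16·35^4·35^2·35^1 ≡ 42
35^46 = 35^32·35^8·35^4·35^2 ≡ 96
35^69 = 35^64·35^4·35^1 ≡ 1  ← first divisor giving 1
The order is 69.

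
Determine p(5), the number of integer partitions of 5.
7

p(n) counts ways to write n as a sum of positive integers (order ignored).
Examples: 5; 4 + 1; 3 + 2; 3 + 1 + 1; 2 + 2 + 1; ... (7 total)
p(5) = 7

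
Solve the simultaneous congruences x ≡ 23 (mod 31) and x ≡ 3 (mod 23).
302

Using Chinese Remainder Theorem:
M = 31 × 23 = 713
M1 = 23, M2 = 31
y1 = 23^(-1) mod 31 = 27
y2 = 31^(-1) mod 23 = 3
x = (23×23×27 + 3×31×3) mod 713 = 302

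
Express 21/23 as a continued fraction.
[0; 1, 10, 2]

Euclidean algorithm steps:
21 = 0 × 23 + 21
23 = 1 × 21 + 2
21 = 10 × 2 + 1
2 = 2 × 1 + 0
Continued fraction: [0; 1, 10, 2]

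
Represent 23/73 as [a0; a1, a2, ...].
[0; 3, 5, 1, 3]

Euclidean algorithm steps:
23 = 0 × 73 + 23
73 = 3 × 23 + 4
23 = 5 × 4 + 3
4 = 1 × 3 + 1
3 = 3 × 1 + 0
Continued fraction: [0; 3, 5, 1, 3]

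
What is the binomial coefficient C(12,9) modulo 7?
3

Using Lucas' theorem:
Write n=12 and k=9 in base 7:
n in base 7: [1, 5]
k in base 7: [1, 2]
C(12,9) mod 7 = ∏ C(n_i, k_i) mod 7
Digit binomials (mod 7): C(1,1) = 1; C(5,2) = 10 ≡ 3
Product: 1 × 3 = 3 ≡ 3 (mod 7)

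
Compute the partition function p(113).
851376628

p(n) counts ways to write n as a sum of positive integers (order ignored).
Euler's pentagonal recurrence: p(k) = p(k-1) + p(k-2) - p(k-5) - p(k-7) + p(k-12) + p(k-15) - ... (offsets j(3j∓1)/2, signs ++--, p(0)=1, p(<0)=0).
DP table for k = 0..112: p(0)=1, p(1)=1, p(2)=2, p(3)=3, p(4)=5, p(5)=7, p(6)=11, p(7)=15, p(8)=22, p(9)=30, p(10)=42, p(11)=56, p(12)=77, p(13)=101, p(14)=135, p(15)=176, p(16)=231, p(17)=297, p(18)=385, p(19)=490, p(20)=627, p(21)=792, p(22)=1002, p(23)=1255, p(24)=1575, p(25)=1958, p(26)=2436, p(27)=3010, p(28)=3718, p(29)=4565, p(30)=5604, p(31)=6842, p(32)=8349, p(33)=10143, p(34)=12310, p(35)=14883, p(36)=17977, p(37)=21637, p(38)=26015, p(39)=31185, p(40)=37338, p(41)=44583, p(42)=53174, p(43)=63261, p(44)=75175, p(45)=89134, p(46)=105558, p(47)=124754, p(48)=147273, p(49)=173525, p(50)=204226, p(51)=239943, p(52)=281589, p(53)=329931, p(54)=386155, p(55)=451276, p(56)=526823, p(57)=614154, p(58)=715220, p(59)=831820, p(60)=966467, p(61)=1121505, p(62)=1300156, p(63)=1505499, p(64)=1741630, p(65)=2012558, p(66)=2323520, p(67)=2679689, p(68)=3087735, p(69)=3554345, p(70)=4087968, p(71)=4697205, p(72)=5392783, p(73)=6185689, p(74)=7089500, p(75)=8118264, p(76)=9289091, p(77)=10619863, p(78)=12132164, p(79)=13848650, p(80)=15796476, p(81)=18004327, p(82)=20506255, p(83)=23338469, p(84)=26543660, p(85)=30167357, p(86)=34262962, p(87)=38887673, p(88)=44108109, p(89)=49995925, p(90)=56634173, p(91)=64112359, p(92)=72533807, p(93)=82010177, p(94)=92669720, p(95)=104651419, p(96)=118114304, p(97)=133230930, p(98)=150198136, p(99)=169229875, p(100)=190569292, p(101)=214481126, p(102)=241265379, p(103)=271248950, p(104)=304801365, p(105)=342325709, p(106)=384276336, p(107)=431149389, p(108)=483502844, p(109)=541946240, p(110)=607163746, p(111)=679903203, p(112)=761002156.
Final step: p(113) = p(112) + p(111) - p(108) - p(106) + p(101) + p(98) - p(91) - p(87) + p(78) + p(73) - p(62) - p(56) + p(43) + p(36) - p(21) - p(13)
= 761002156 + 679903203 - 483502844 - 384276336 + 214481126 + 150198136 - 64112359 - 38887673 + 12132164 + 6185689 - 1300156 - 526823 + 63261 + 17977 - 792 - 101
= 851376628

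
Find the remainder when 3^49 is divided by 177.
159

Repeated squaring. Binary of 49 = 110001.
3^1 ≡ 3 (mod 177); 3^2 ≡ 9 (mod 177); 3^4 ≡ 81 (mod 177); 3^8 ≡ 12 (mod 177); 3^16 ≡ 144 (mod 177); 3^32 ≡ 27 (mod 177)
3^49 = 3^1 × 3^16 × 3^32 ≡ 159 (mod 177)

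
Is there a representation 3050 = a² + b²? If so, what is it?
5² + 55² (a=5, b=55)

Factorization: 3050 = 2 × 5^2 × 61
By Fermat: n is sum of two squares iff every prime p ≡ 3 (mod 4) appears to even power.
All primes ≡ 3 (mod 4) appear to even power.
Search a = 0, 1, 2, … for 3050 - a² a perfect square: first hit at a = 5: 3050 - 25 = 3025 = 55².
3050 = 5² + 55² = 25 + 3025 ✓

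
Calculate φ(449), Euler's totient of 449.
448

449 = 449
φ(n) = n × ∏(1 - 1/p) for each prime p dividing n
φ(449) = 449 × (1 - 1/449) = 448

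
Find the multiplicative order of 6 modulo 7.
2

7 is prime, so ord(6) divides φ(7) = 6.
Divisors of 6: 1, 2, 3, 6.
Repeated squaring: 6^1 ≡ 6, 6^2 ≡ 1, 6^4 ≡ 1 (mod 7).
Test 6^d mod 7 for each divisor d in increasing order:
6^1 ≡ 6
6^2 ≡ 1  ← first divisor giving 1
The order is 2.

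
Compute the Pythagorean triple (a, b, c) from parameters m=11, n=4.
(105, 88, 137)

Euclid's formula: a = m² - n², b = 2mn, c = m² + n²
m = 11, n = 4
a = 11² - 4² = 121 - 16 = 105
b = 2 × 11 × 4 = 88
c = 11² + 4² = 121 + 16 = 137
Verification: 105² + 88² = 11025 + 7744 = 18769 = 137² ✓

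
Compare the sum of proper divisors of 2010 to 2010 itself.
abundant

Proper divisors of 2010: sum = 1 + 2 + 3 + 5 + 6 + 10 + 15 + 30 + 67 + 134 + 201 + 335 + 402 + 670 + 1005 = 2886
Since 2886 > 2010, 2010 is abundant.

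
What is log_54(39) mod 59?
11

Baby-step giant-step with step n = ⌈√59⌉ = 8.
Baby steps 54^j mod 59 (j:value) for j=0..7: 0:1, 1:54, 2:25, 3:52, 4:35, 5:2, 6:49, 7:50.
Giant-step multiplier: 54^(-8) ≡ 54^(58-8) = 54^50 ≡ 21 (mod 59).
Giant steps γ_i = 39·21^i mod 59: γ_0=39, γ_1=52 (in table at j=3).
x = i·n + j = 1·8 + 3 = 11.
Check: 54^11 ≡ 39 (mod 59).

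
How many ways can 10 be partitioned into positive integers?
42

p(n) counts ways to write n as a sum of positive integers (order ignored).
Examples: 10; 9 + 1; 8 + 2; 8 + 1 + 1; 7 + 3; ... (42 total)
p(10) = 42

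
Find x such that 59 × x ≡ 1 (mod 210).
89

gcd(59, 210) = 1, so the inverse exists.
Extended Euclidean algorithm on (210, 59):
210 = 3 × 59 + 33  ⟹  33 = (1)·210 + (-3)·59
59 = 1 × 33 + 26  ⟹  26 = (-1)·210 + (4)·59
33 = 1 × 26 + 7  ⟹  7 = (2)·210 + (-7)·59
26 = 3 × 7 + 5  ⟹  5 = (-7)·210 + (25)·59
7 = 1 × 5 + 2  ⟹  2 = (9)·210 + (-32)·59
5 = 2 × 2 + 1  ⟹  1 = (-25)·210 + (89)·59
So (89)·59 ≡ 1 (mod 210), i.e. 59^(-1) ≡ 89 (mod 210).
Check: 59 × 89 = 5251 ≡ 1 (mod 210)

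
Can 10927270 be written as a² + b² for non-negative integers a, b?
Not possible

Factorization: 10927270 = 2 × 5 × 103^3
By Fermat: n is sum of two squares iff every prime p ≡ 3 (mod 4) appears to even power.
Prime(s) ≡ 3 (mod 4) with odd exponent: [(103, 3)]
Therefore 10927270 cannot be expressed as a² + b².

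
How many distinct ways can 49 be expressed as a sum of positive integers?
173525

p(n) counts ways to write n as a sum of positive integers (order ignored).
Euler's pentagonal recurrence: p(k) = p(k-1) + p(k-2) - p(k-5) - p(k-7) + p(k-12) + p(k-15) - ... (offsets j(3j∓1)/2, signs ++--, p(0)=1, p(<0)=0).
DP table for k = 0..48: p(0)=1, p(1)=1, p(2)=2, p(3)=3, p(4)=5, p(5)=7, p(6)=11, p(7)=15, p(8)=22, p(9)=30, p(10)=42, p(11)=56, p(12)=77, p(13)=101, p(14)=135, p(15)=176, p(16)=231, p(17)=297, p(18)=385, p(19)=490, p(20)=627, p(21)=792, p(22)=1002, p(23)=1255, p(24)=1575, p(25)=1958, p(26)=2436, p(27)=3010, p(28)=3718, p(29)=4565, p(30)=5604, p(31)=6842, p(32)=8349, p(33)=10143, p(34)=12310, p(35)=14883, p(36)=17977, p(37)=21637, p(38)=26015, p(39)=31185, p(40)=37338, p(41)=44583, p(42)=53174, p(43)=63261, p(44)=75175, p(45)=89134, p(46)=105558, p(47)=124754, p(48)=147273.
Final step: p(49) = p(48) + p(47) - p(44) - p(42) + p(37) + p(34) - p(27) - p(23) + p(14) + p(9)
= 147273 + 124754 - 75175 - 53174 + 21637 + 12310 - 3010 - 1255 + 135 + 30
= 173525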